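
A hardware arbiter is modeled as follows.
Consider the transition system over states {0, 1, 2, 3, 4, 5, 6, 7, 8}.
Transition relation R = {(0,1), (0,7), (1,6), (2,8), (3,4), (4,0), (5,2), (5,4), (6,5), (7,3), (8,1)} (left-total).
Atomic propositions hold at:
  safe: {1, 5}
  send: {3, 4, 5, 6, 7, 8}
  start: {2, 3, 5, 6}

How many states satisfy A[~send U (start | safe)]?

5

Sat(~send) = {0, 1, 2}
Sat(start | safe) = {1, 2, 3, 5, 6}
A[~send U (start | safe)]: least fixpoint, start Z0 = Sat((start | safe)) = {1, 2, 3, 5, 6}, add states in Sat(~send) with every successor in Z. Already a fixed point.
Sat(A[~send U (start | safe)]) = {1, 2, 3, 5, 6}
|Sat(A[~send U (start | safe)])| = |{1, 2, 3, 5, 6}| = 5.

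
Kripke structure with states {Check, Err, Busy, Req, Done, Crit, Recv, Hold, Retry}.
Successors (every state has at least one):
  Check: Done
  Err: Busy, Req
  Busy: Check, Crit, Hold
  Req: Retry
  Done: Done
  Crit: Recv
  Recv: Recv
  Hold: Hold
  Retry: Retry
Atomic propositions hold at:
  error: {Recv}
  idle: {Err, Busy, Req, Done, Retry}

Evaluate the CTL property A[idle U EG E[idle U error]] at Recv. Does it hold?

E[idle U error]: least fixpoint, start Z0 = Sat(error) = {Recv}, add states in Sat(idle) with some successor in Z. Already a fixed point.
Sat(E[idle U error]) = {Recv}
EG E[idle U error]: greatest fixpoint, start Z0 = {Recv}, keep only states in Sat with some successor in Z. Already a fixed point.
Sat(EG E[idle U error]) = {Recv}
A[idle U EG E[idle U error]]: least fixpoint, start Z0 = Sat(EG E[idle U error]) = {Recv}, add states in Sat(idle) with every successor in Z. Already a fixed point.
Sat(A[idle U EG E[idle U error]]) = {Recv}
Recv ∈ Sat(A[idle U EG E[idle U error]]) = {Recv}, so the formula holds at Recv.

Yes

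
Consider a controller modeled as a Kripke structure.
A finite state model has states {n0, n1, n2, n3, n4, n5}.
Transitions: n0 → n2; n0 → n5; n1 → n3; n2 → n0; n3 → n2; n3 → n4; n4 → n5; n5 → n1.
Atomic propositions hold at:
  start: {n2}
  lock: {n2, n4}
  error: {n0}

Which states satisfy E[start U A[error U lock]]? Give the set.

A[error U lock]: least fixpoint, start Z0 = Sat(lock) = {n2, n4}, add states in Sat(error) with every successor in Z. Already a fixed point.
Sat(A[error U lock]) = {n2, n4}
E[start U A[error U lock]]: least fixpoint, start Z0 = Sat(A[error U lock]) = {n2, n4}, add states in Sat(start) with some successor in Z. Already a fixed point.
Sat(E[start U A[error U lock]]) = {n2, n4}

{n2, n4}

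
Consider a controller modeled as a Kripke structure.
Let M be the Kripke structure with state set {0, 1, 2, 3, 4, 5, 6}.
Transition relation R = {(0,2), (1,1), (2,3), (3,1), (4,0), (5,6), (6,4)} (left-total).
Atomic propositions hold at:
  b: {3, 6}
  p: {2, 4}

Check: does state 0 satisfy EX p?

Yes

Sat(EX p) = {s : some successor in {2, 4}} = {0, 6}
0 ∈ Sat(EX p) = {0, 6}, so the formula holds at 0.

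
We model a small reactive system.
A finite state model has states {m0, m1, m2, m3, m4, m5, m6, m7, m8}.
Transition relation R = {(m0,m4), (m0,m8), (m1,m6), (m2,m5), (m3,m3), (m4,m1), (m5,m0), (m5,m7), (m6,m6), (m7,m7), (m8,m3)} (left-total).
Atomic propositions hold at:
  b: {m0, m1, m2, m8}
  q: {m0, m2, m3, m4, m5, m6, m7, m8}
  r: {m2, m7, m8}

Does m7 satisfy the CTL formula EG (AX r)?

Sat(AX r) = {s : every successor in {m2, m7, m8}} = {m7}
EG (AX r): greatest fixpoint, start Z0 = {m7}, keep only states in Sat with some successor in Z. Already a fixed point.
Sat(EG (AX r)) = {m7}
m7 ∈ Sat(EG (AX r)) = {m7}, so the formula holds at m7.

Yes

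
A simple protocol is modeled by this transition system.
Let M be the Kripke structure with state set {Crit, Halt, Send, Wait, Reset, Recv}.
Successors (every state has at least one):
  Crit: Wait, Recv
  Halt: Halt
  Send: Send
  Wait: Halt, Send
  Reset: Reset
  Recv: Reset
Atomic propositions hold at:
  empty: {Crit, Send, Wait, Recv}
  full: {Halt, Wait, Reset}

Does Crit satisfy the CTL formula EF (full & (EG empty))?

Yes

EG empty: greatest fixpoint, start Z0 = {Crit, Send, Wait, Recv}, keep only states in Sat with some successor in Z. Z1 = {Crit, Send, Wait}; fixed.
Sat(EG empty) = {Crit, Send, Wait}
Sat(full & (EG empty)) = {Wait}
EF (full & (EG empty)): least fixpoint, start Z0 = {Wait}, add states with some successor in Z. Z1 = {Crit, Wait}; fixed.
Sat(EF (full & (EG empty))) = {Crit, Wait}
Crit ∈ Sat(EF (full & (EG empty))) = {Crit, Wait}, so the formula holds at Crit.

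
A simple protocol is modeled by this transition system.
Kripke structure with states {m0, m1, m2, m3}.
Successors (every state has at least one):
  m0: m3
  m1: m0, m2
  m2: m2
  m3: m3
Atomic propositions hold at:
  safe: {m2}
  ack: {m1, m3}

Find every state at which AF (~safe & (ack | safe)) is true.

{m0, m1, m3}

Sat(~safe) = {m0, m1, m3}
Sat(ack | safe) = {m1, m2, m3}
Sat(~safe & (ack | safe)) = {m1, m3}
AF (~safe & (ack | safe)): least fixpoint, start Z0 = {m1, m3}, add states with every successor in Z. Z1 = {m0, m1, m3}; fixed.
Sat(AF (~safe & (ack | safe))) = {m0, m1, m3}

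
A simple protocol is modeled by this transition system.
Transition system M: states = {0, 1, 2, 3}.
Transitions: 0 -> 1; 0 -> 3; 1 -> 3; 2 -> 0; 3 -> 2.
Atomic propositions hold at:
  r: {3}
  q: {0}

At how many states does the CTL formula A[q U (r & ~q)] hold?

1

Sat(~q) = {1, 2, 3}
Sat(r & ~q) = {3}
A[q U (r & ~q)]: least fixpoint, start Z0 = Sat((r & ~q)) = {3}, add states in Sat(q) with every successor in Z. Already a fixed point.
Sat(A[q U (r & ~q)]) = {3}
|Sat(A[q U (r & ~q)])| = |{3}| = 1.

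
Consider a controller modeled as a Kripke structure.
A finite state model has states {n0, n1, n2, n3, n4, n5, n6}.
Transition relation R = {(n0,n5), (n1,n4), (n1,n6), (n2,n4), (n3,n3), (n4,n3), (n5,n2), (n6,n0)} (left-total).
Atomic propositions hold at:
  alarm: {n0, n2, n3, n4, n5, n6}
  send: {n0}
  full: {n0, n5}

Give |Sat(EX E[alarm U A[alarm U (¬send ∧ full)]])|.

3

Sat(¬send) = {n1, n2, n3, n4, n5, n6}
Sat(¬send ∧ full) = {n5}
A[alarm U (¬send ∧ full)]: least fixpoint, start Z0 = Sat((¬send ∧ full)) = {n5}, add states in Sat(alarm) with every successor in Z. Z1 = {n0, n5}; Z2 = {n0, n5, n6}; fixed.
Sat(A[alarm U (¬send ∧ full)]) = {n0, n5, n6}
E[alarm U A[alarm U (¬send ∧ full)]]: least fixpoint, start Z0 = Sat(A[alarm U (¬send ∧ full)]) = {n0, n5, n6}, add states in Sat(alarm) with some successor in Z. Already a fixed point.
Sat(E[alarm U A[alarm U (¬send ∧ full)]]) = {n0, n5, n6}
Sat(EX E[alarm U A[alarm U (¬send ∧ full)]]) = {s : some successor in {n0, n5, n6}} = {n0, n1, n6}
|Sat(EX E[alarm U A[alarm U (¬send ∧ full)]])| = |{n0, n1, n6}| = 3.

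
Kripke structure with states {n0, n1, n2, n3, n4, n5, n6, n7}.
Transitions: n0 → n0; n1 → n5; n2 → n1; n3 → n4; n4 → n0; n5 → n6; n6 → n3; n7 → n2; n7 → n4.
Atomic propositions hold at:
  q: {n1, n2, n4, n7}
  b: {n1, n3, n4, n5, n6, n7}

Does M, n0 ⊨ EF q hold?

No

EF q: least fixpoint, start Z0 = {n1, n2, n4, n7}, add states with some successor in Z. Z1 = {n1, n2, n3, n4, n7}; Z2 = {n1, n2, n3, n4, n6, n7}; Z3 = {n1, n2, n3, n4, n5, n6, n7}; fixed.
Sat(EF q) = {n1, n2, n3, n4, n5, n6, n7}
n0 ∉ Sat(EF q) = {n1, n2, n3, n4, n5, n6, n7}, so the formula does not hold at n0.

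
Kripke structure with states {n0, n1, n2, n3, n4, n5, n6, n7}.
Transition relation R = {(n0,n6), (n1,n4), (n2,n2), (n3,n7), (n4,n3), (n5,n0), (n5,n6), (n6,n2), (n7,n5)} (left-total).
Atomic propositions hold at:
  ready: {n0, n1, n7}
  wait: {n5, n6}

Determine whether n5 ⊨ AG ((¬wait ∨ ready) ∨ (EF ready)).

Sat(¬wait) = {n0, n1, n2, n3, n4, n7}
Sat(¬wait ∨ ready) = {n0, n1, n2, n3, n4, n7}
EF ready: least fixpoint, start Z0 = {n0, n1, n7}, add states with some successor in Z. Z1 = {n0, n1, n3, n5, n7}; Z2 = {n0, n1, n3, n4, n5, n7}; fixed.
Sat(EF ready) = {n0, n1, n3, n4, n5, n7}
Sat((¬wait ∨ ready) ∨ (EF ready)) = {n0, n1, n2, n3, n4, n5, n7}
AG ((¬wait ∨ ready) ∨ (EF ready)): greatest fixpoint, start Z0 = {n0, n1, n2, n3, n4, n5, n7}, keep only states in Sat with every successor in Z. Z1 = {n1, n2, n3, n4, n7}; Z2 = {n1, n2, n3, n4}; Z3 = {n1, n2, n4}; Z4 = {n1, n2}; Z5 = {n2}; fixed.
Sat(AG ((¬wait ∨ ready) ∨ (EF ready))) = {n2}
n5 ∉ Sat(AG ((¬wait ∨ ready) ∨ (EF ready))) = {n2}, so the formula does not hold at n5.

No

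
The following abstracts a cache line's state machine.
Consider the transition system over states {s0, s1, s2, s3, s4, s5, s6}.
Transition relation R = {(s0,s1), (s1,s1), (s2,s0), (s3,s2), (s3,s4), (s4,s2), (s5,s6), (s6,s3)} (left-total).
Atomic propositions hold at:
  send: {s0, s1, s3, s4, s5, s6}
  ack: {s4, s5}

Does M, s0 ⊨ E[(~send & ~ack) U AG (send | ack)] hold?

Sat(~send) = {s2}
Sat(~ack) = {s0, s1, s2, s3, s6}
Sat(~send & ~ack) = {s2}
Sat(send | ack) = {s0, s1, s3, s4, s5, s6}
AG (send | ack): greatest fixpoint, start Z0 = {s0, s1, s3, s4, s5, s6}, keep only states in Sat with every successor in Z. Z1 = {s0, s1, s5, s6}; Z2 = {s0, s1, s5}; Z3 = {s0, s1}; fixed.
Sat(AG (send | ack)) = {s0, s1}
E[(~send & ~ack) U AG (send | ack)]: least fixpoint, start Z0 = Sat(AG (send | ack)) = {s0, s1}, add states in Sat(~send & ~ack) with some successor in Z. Z1 = {s0, s1, s2}; fixed.
Sat(E[(~send & ~ack) U AG (send | ack)]) = {s0, s1, s2}
s0 ∈ Sat(E[(~send & ~ack) U AG (send | ack)]) = {s0, s1, s2}, so the formula holds at s0.

Yes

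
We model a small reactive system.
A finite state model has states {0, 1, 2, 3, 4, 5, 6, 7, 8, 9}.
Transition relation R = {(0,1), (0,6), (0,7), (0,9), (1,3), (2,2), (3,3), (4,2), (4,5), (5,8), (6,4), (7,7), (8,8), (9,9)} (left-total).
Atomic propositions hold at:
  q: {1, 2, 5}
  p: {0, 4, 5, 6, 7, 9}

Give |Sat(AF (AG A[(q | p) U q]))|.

1

Sat(q | p) = {0, 1, 2, 4, 5, 6, 7, 9}
A[(q | p) U q]: least fixpoint, start Z0 = Sat(q) = {1, 2, 5}, add states in Sat(q | p) with every successor in Z. Z1 = {1, 2, 4, 5}; Z2 = {1, 2, 4, 5, 6}; fixed.
Sat(A[(q | p) U q]) = {1, 2, 4, 5, 6}
AG A[(q | p) U q]: greatest fixpoint, start Z0 = {1, 2, 4, 5, 6}, keep only states in Sat with every successor in Z. Z1 = {2, 4, 6}; Z2 = {2, 6}; Z3 = {2}; fixed.
Sat(AG A[(q | p) U q]) = {2}
AF (AG A[(q | p) U q]): least fixpoint, start Z0 = {2}, add states with every successor in Z. Already a fixed point.
Sat(AF (AG A[(q | p) U q])) = {2}
|Sat(AF (AG A[(q | p) U q]))| = |{2}| = 1.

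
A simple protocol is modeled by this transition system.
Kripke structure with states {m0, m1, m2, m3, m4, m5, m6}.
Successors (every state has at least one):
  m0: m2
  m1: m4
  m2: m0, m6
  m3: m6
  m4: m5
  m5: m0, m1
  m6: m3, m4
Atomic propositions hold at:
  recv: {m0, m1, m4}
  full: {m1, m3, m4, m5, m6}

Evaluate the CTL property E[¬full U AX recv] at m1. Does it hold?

Yes

Sat(¬full) = {m0, m2}
Sat(AX recv) = {s : every successor in {m0, m1, m4}} = {m1, m5}
E[¬full U AX recv]: least fixpoint, start Z0 = Sat(AX recv) = {m1, m5}, add states in Sat(¬full) with some successor in Z. Already a fixed point.
Sat(E[¬full U AX recv]) = {m1, m5}
m1 ∈ Sat(E[¬full U AX recv]) = {m1, m5}, so the formula holds at m1.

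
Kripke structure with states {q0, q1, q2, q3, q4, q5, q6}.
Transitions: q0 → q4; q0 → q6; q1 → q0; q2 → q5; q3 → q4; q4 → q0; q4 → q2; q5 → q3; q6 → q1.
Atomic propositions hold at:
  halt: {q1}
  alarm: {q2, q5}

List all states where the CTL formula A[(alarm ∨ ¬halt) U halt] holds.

{q1, q6}

Sat(¬halt) = {q0, q2, q3, q4, q5, q6}
Sat(alarm ∨ ¬halt) = {q0, q2, q3, q4, q5, q6}
A[(alarm ∨ ¬halt) U halt]: least fixpoint, start Z0 = Sat(halt) = {q1}, add states in Sat(alarm ∨ ¬halt) with every successor in Z. Z1 = {q1, q6}; fixed.
Sat(A[(alarm ∨ ¬halt) U halt]) = {q1, q6}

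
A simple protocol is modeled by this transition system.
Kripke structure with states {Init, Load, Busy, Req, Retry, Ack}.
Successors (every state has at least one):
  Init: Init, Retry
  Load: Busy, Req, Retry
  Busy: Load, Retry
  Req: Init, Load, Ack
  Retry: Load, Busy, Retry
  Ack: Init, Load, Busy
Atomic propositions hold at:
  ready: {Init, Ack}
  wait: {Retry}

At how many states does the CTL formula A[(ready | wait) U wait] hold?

1

Sat(ready | wait) = {Init, Retry, Ack}
A[(ready | wait) U wait]: least fixpoint, start Z0 = Sat(wait) = {Retry}, add states in Sat(ready | wait) with every successor in Z. Already a fixed point.
Sat(A[(ready | wait) U wait]) = {Retry}
|Sat(A[(ready | wait) U wait])| = |{Retry}| = 1.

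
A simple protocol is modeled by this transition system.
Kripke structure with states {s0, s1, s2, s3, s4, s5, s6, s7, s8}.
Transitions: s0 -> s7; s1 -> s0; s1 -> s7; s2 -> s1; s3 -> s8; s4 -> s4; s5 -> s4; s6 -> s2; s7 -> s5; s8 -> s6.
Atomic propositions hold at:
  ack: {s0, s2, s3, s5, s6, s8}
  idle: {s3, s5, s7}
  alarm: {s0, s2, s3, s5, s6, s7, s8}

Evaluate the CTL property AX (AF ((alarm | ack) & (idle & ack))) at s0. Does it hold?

Yes

Sat(alarm | ack) = {s0, s2, s3, s5, s6, s7, s8}
Sat(idle & ack) = {s3, s5}
Sat((alarm | ack) & (idle & ack)) = {s3, s5}
AF ((alarm | ack) & (idle & ack)): least fixpoint, start Z0 = {s3, s5}, add states with every successor in Z. Z1 = {s3, s5, s7}; Z2 = {s0, s3, s5, s7}; Z3 = {s0, s1, s3, s5, s7}; Z4 = {s0, s1, s2, s3, s5, s7}; Z5 = {s0, s1, s2, s3, s5, s6, s7}; Z6 = {s0, s1, s2, s3, s5, s6, s7, s8}; fixed.
Sat(AF ((alarm | ack) & (idle & ack))) = {s0, s1, s2, s3, s5, s6, s7, s8}
Sat(AX (AF ((alarm | ack) & (idle & ack)))) = {s : every successor in {s0, s1, s2, s3, s5, s6, s7, s8}} = {s0, s1, s2, s3, s6, s7, s8}
s0 ∈ Sat(AX (AF ((alarm | ack) & (idle & ack)))) = {s0, s1, s2, s3, s6, s7, s8}, so the formula holds at s0.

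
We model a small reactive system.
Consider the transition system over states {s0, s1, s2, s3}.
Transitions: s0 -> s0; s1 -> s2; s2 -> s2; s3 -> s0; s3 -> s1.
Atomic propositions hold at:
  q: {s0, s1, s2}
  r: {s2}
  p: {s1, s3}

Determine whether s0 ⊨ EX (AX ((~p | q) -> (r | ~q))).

No

Sat(~p) = {s0, s2}
Sat(~p | q) = {s0, s1, s2}
Sat(~q) = {s3}
Sat(r | ~q) = {s2, s3}
Sat((~p | q) -> (r | ~q)) = {s2, s3}
Sat(AX ((~p | q) -> (r | ~q))) = {s : every successor in {s2, s3}} = {s1, s2}
Sat(EX (AX ((~p | q) -> (r | ~q)))) = {s : some successor in {s1, s2}} = {s1, s2, s3}
s0 ∉ Sat(EX (AX ((~p | q) -> (r | ~q)))) = {s1, s2, s3}, so the formula does not hold at s0.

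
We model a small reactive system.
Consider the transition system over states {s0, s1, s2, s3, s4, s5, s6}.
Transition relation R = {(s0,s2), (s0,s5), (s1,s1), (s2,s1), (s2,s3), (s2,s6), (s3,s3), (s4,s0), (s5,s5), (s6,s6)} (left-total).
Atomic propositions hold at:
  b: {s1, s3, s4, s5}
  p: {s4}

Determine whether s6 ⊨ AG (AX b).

No

Sat(AX b) = {s : every successor in {s1, s3, s4, s5}} = {s1, s3, s5}
AG (AX b): greatest fixpoint, start Z0 = {s1, s3, s5}, keep only states in Sat with every successor in Z. Already a fixed point.
Sat(AG (AX b)) = {s1, s3, s5}
s6 ∉ Sat(AG (AX b)) = {s1, s3, s5}, so the formula does not hold at s6.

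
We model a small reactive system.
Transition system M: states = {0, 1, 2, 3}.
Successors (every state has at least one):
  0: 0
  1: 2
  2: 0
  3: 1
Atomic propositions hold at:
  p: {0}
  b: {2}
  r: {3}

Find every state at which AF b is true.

AF b: least fixpoint, start Z0 = {2}, add states with every successor in Z. Z1 = {1, 2}; Z2 = {1, 2, 3}; fixed.
Sat(AF b) = {1, 2, 3}

{1, 2, 3}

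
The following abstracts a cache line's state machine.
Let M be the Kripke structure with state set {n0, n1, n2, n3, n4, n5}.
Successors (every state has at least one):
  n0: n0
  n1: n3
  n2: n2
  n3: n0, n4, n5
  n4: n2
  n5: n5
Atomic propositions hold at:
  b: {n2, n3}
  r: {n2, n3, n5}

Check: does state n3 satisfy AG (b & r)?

No

Sat(b & r) = {n2, n3}
AG (b & r): greatest fixpoint, start Z0 = {n2, n3}, keep only states in Sat with every successor in Z. Z1 = {n2}; fixed.
Sat(AG (b & r)) = {n2}
n3 ∉ Sat(AG (b & r)) = {n2}, so the formula does not hold at n3.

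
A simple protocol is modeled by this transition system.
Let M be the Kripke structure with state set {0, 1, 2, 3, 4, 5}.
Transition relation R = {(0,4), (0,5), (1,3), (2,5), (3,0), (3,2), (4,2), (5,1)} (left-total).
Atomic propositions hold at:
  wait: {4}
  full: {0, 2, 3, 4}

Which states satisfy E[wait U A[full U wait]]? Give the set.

A[full U wait]: least fixpoint, start Z0 = Sat(wait) = {4}, add states in Sat(full) with every successor in Z. Already a fixed point.
Sat(A[full U wait]) = {4}
E[wait U A[full U wait]]: least fixpoint, start Z0 = Sat(A[full U wait]) = {4}, add states in Sat(wait) with some successor in Z. Already a fixed point.
Sat(E[wait U A[full U wait]]) = {4}

{4}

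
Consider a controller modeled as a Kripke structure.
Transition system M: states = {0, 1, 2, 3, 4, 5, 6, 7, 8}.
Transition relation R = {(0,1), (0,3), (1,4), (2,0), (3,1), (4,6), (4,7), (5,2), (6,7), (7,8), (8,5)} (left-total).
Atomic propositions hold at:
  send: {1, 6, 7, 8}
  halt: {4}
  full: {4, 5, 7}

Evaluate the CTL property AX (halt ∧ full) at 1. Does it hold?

Sat(halt ∧ full) = {4}
Sat(AX (halt ∧ full)) = {s : every successor in {4}} = {1}
1 ∈ Sat(AX (halt ∧ full)) = {1}, so the formula holds at 1.

Yes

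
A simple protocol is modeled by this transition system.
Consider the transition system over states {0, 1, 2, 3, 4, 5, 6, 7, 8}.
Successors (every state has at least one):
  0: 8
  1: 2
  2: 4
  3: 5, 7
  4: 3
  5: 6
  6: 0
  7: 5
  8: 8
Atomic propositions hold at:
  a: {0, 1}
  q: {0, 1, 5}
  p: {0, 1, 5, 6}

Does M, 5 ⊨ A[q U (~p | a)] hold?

No

Sat(~p) = {2, 3, 4, 7, 8}
Sat(~p | a) = {0, 1, 2, 3, 4, 7, 8}
A[q U (~p | a)]: least fixpoint, start Z0 = Sat((~p | a)) = {0, 1, 2, 3, 4, 7, 8}, add states in Sat(q) with every successor in Z. Already a fixed point.
Sat(A[q U (~p | a)]) = {0, 1, 2, 3, 4, 7, 8}
5 ∉ Sat(A[q U (~p | a)]) = {0, 1, 2, 3, 4, 7, 8}, so the formula does not hold at 5.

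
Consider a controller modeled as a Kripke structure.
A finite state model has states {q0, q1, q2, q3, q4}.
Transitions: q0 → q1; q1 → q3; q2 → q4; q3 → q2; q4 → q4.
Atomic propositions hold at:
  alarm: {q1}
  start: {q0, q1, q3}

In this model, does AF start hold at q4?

No

AF start: least fixpoint, start Z0 = {q0, q1, q3}, add states with every successor in Z. Already a fixed point.
Sat(AF start) = {q0, q1, q3}
q4 ∉ Sat(AF start) = {q0, q1, q3}, so the formula does not hold at q4.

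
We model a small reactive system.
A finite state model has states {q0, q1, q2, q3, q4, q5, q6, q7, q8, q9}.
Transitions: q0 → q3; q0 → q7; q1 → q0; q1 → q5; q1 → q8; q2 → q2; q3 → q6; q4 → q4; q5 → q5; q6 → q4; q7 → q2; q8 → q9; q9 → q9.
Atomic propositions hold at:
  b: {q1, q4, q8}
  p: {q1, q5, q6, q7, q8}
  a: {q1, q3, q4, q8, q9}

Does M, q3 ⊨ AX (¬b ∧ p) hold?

Sat(¬b) = {q0, q2, q3, q5, q6, q7, q9}
Sat(¬b ∧ p) = {q5, q6, q7}
Sat(AX (¬b ∧ p)) = {s : every successor in {q5, q6, q7}} = {q3, q5}
q3 ∈ Sat(AX (¬b ∧ p)) = {q3, q5}, so the formula holds at q3.

Yes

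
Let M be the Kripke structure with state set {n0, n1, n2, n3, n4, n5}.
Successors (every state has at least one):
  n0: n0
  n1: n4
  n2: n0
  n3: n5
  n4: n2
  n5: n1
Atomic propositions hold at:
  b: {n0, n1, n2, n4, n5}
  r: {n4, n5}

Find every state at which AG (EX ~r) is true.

Sat(~r) = {n0, n1, n2, n3}
Sat(EX ~r) = {s : some successor in {n0, n1, n2, n3}} = {n0, n2, n4, n5}
AG (EX ~r): greatest fixpoint, start Z0 = {n0, n2, n4, n5}, keep only states in Sat with every successor in Z. Z1 = {n0, n2, n4}; fixed.
Sat(AG (EX ~r)) = {n0, n2, n4}

{n0, n2, n4}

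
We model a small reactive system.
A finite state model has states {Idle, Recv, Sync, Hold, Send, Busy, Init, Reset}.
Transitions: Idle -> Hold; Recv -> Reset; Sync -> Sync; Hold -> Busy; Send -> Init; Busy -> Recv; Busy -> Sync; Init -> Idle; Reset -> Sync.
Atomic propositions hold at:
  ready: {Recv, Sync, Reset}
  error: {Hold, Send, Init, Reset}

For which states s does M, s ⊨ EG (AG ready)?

AG ready: greatest fixpoint, start Z0 = {Recv, Sync, Reset}, keep only states in Sat with every successor in Z. Already a fixed point.
Sat(AG ready) = {Recv, Sync, Reset}
EG (AG ready): greatest fixpoint, start Z0 = {Recv, Sync, Reset}, keep only states in Sat with some successor in Z. Already a fixed point.
Sat(EG (AG ready)) = {Recv, Sync, Reset}

{Recv, Sync, Reset}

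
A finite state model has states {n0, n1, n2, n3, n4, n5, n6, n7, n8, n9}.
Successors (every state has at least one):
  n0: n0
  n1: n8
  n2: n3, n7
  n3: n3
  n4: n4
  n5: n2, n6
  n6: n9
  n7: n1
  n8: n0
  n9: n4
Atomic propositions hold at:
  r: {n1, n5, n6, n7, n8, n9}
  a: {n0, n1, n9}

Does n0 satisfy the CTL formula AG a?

AG a: greatest fixpoint, start Z0 = {n0, n1, n9}, keep only states in Sat with every successor in Z. Z1 = {n0}; fixed.
Sat(AG a) = {n0}
n0 ∈ Sat(AG a) = {n0}, so the formula holds at n0.

Yes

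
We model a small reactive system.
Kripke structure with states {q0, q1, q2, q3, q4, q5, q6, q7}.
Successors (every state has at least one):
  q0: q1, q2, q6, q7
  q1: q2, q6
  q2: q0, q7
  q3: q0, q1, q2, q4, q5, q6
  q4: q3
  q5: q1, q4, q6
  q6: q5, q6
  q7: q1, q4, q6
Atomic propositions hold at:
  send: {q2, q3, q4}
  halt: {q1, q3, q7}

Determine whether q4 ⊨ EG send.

EG send: greatest fixpoint, start Z0 = {q2, q3, q4}, keep only states in Sat with some successor in Z. Z1 = {q3, q4}; fixed.
Sat(EG send) = {q3, q4}
q4 ∈ Sat(EG send) = {q3, q4}, so the formula holds at q4.

Yes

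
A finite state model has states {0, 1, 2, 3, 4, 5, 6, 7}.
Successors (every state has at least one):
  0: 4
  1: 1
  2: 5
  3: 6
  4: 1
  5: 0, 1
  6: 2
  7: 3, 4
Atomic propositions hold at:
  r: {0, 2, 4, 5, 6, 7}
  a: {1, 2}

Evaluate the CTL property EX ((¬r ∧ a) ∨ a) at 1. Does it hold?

Sat(¬r) = {1, 3}
Sat(¬r ∧ a) = {1}
Sat((¬r ∧ a) ∨ a) = {1, 2}
Sat(EX ((¬r ∧ a) ∨ a)) = {s : some successor in {1, 2}} = {1, 4, 5, 6}
1 ∈ Sat(EX ((¬r ∧ a) ∨ a)) = {1, 4, 5, 6}, so the formula holds at 1.

Yes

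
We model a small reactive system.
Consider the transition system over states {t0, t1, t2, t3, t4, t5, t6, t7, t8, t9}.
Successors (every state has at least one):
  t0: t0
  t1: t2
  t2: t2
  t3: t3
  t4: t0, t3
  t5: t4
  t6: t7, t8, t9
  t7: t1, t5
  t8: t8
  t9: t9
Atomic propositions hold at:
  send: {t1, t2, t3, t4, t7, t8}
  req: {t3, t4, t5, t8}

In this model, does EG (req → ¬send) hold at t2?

Yes

Sat(¬send) = {t0, t5, t6, t9}
Sat(req → ¬send) = {t0, t1, t2, t5, t6, t7, t9}
EG (req → ¬send): greatest fixpoint, start Z0 = {t0, t1, t2, t5, t6, t7, t9}, keep only states in Sat with some successor in Z. Z1 = {t0, t1, t2, t6, t7, t9}; fixed.
Sat(EG (req → ¬send)) = {t0, t1, t2, t6, t7, t9}
t2 ∈ Sat(EG (req → ¬send)) = {t0, t1, t2, t6, t7, t9}, so the formula holds at t2.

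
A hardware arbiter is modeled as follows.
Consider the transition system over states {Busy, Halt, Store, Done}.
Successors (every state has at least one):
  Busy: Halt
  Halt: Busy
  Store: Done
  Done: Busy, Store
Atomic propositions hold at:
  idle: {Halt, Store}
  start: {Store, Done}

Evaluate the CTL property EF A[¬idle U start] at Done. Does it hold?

Yes

Sat(¬idle) = {Busy, Done}
A[¬idle U start]: least fixpoint, start Z0 = Sat(start) = {Store, Done}, add states in Sat(¬idle) with every successor in Z. Already a fixed point.
Sat(A[¬idle U start]) = {Store, Done}
EF A[¬idle U start]: least fixpoint, start Z0 = {Store, Done}, add states with some successor in Z. Already a fixed point.
Sat(EF A[¬idle U start]) = {Store, Done}
Done ∈ Sat(EF A[¬idle U start]) = {Store, Done}, so the formula holds at Done.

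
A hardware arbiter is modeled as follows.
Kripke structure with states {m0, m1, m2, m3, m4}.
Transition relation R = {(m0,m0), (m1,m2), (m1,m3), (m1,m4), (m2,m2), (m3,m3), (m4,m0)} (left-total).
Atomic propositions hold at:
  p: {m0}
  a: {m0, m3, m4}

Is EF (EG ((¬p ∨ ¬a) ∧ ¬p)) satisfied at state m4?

No

Sat(¬p) = {m1, m2, m3, m4}
Sat(¬a) = {m1, m2}
Sat(¬p ∨ ¬a) = {m1, m2, m3, m4}
Sat((¬p ∨ ¬a) ∧ ¬p) = {m1, m2, m3, m4}
EG ((¬p ∨ ¬a) ∧ ¬p): greatest fixpoint, start Z0 = {m1, m2, m3, m4}, keep only states in Sat with some successor in Z. Z1 = {m1, m2, m3}; fixed.
Sat(EG ((¬p ∨ ¬a) ∧ ¬p)) = {m1, m2, m3}
EF (EG ((¬p ∨ ¬a) ∧ ¬p)): least fixpoint, start Z0 = {m1, m2, m3}, add states with some successor in Z. Already a fixed point.
Sat(EF (EG ((¬p ∨ ¬a) ∧ ¬p))) = {m1, m2, m3}
m4 ∉ Sat(EF (EG ((¬p ∨ ¬a) ∧ ¬p))) = {m1, m2, m3}, so the formula does not hold at m4.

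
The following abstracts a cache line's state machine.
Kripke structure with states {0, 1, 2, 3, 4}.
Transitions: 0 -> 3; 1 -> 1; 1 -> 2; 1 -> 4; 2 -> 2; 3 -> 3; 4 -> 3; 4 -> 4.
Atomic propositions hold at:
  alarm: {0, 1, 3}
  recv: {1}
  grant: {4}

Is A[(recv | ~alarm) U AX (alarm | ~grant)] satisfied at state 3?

Yes

Sat(~alarm) = {2, 4}
Sat(recv | ~alarm) = {1, 2, 4}
Sat(~grant) = {0, 1, 2, 3}
Sat(alarm | ~grant) = {0, 1, 2, 3}
Sat(AX (alarm | ~grant)) = {s : every successor in {0, 1, 2, 3}} = {0, 2, 3}
A[(recv | ~alarm) U AX (alarm | ~grant)]: least fixpoint, start Z0 = Sat(AX (alarm | ~grant)) = {0, 2, 3}, add states in Sat(recv | ~alarm) with every successor in Z. Already a fixed point.
Sat(A[(recv | ~alarm) U AX (alarm | ~grant)]) = {0, 2, 3}
3 ∈ Sat(A[(recv | ~alarm) U AX (alarm | ~grant)]) = {0, 2, 3}, so the formula holds at 3.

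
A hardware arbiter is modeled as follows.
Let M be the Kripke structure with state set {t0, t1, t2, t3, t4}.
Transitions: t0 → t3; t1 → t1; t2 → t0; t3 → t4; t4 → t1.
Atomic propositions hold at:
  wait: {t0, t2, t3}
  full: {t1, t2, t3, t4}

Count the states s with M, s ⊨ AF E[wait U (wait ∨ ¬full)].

3

Sat(¬full) = {t0}
Sat(wait ∨ ¬full) = {t0, t2, t3}
E[wait U (wait ∨ ¬full)]: least fixpoint, start Z0 = Sat((wait ∨ ¬full)) = {t0, t2, t3}, add states in Sat(wait) with some successor in Z. Already a fixed point.
Sat(E[wait U (wait ∨ ¬full)]) = {t0, t2, t3}
AF E[wait U (wait ∨ ¬full)]: least fixpoint, start Z0 = {t0, t2, t3}, add states with every successor in Z. Already a fixed point.
Sat(AF E[wait U (wait ∨ ¬full)]) = {t0, t2, t3}
|Sat(AF E[wait U (wait ∨ ¬full)])| = |{t0, t2, t3}| = 3.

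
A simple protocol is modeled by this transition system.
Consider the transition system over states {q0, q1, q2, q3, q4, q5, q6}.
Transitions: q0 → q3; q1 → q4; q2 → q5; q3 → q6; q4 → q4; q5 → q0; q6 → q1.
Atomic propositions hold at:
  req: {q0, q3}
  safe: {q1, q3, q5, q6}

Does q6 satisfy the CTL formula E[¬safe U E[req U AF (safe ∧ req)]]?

No

Sat(¬safe) = {q0, q2, q4}
Sat(safe ∧ req) = {q3}
AF (safe ∧ req): least fixpoint, start Z0 = {q3}, add states with every successor in Z. Z1 = {q0, q3}; Z2 = {q0, q3, q5}; Z3 = {q0, q2, q3, q5}; fixed.
Sat(AF (safe ∧ req)) = {q0, q2, q3, q5}
E[req U AF (safe ∧ req)]: least fixpoint, start Z0 = Sat(AF (safe ∧ req)) = {q0, q2, q3, q5}, add states in Sat(req) with some successor in Z. Already a fixed point.
Sat(E[req U AF (safe ∧ req)]) = {q0, q2, q3, q5}
E[¬safe U E[req U AF (safe ∧ req)]]: least fixpoint, start Z0 = Sat(E[req U AF (safe ∧ req)]) = {q0, q2, q3, q5}, add states in Sat(¬safe) with some successor in Z. Already a fixed point.
Sat(E[¬safe U E[req U AF (safe ∧ req)]]) = {q0, q2, q3, q5}
q6 ∉ Sat(E[¬safe U E[req U AF (safe ∧ req)]]) = {q0, q2, q3, q5}, so the formula does not hold at q6.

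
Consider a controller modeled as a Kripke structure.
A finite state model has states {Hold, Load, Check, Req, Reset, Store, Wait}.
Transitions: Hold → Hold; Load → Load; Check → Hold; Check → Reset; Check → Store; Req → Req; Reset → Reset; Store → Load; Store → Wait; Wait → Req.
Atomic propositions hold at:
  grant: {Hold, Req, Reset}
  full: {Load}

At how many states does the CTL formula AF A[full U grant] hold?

A[full U grant]: least fixpoint, start Z0 = Sat(grant) = {Hold, Req, Reset}, add states in Sat(full) with every successor in Z. Already a fixed point.
Sat(A[full U grant]) = {Hold, Req, Reset}
AF A[full U grant]: least fixpoint, start Z0 = {Hold, Req, Reset}, add states with every successor in Z. Z1 = {Hold, Req, Reset, Wait}; fixed.
Sat(AF A[full U grant]) = {Hold, Req, Reset, Wait}
|Sat(AF A[full U grant])| = |{Hold, Req, Reset, Wait}| = 4.

4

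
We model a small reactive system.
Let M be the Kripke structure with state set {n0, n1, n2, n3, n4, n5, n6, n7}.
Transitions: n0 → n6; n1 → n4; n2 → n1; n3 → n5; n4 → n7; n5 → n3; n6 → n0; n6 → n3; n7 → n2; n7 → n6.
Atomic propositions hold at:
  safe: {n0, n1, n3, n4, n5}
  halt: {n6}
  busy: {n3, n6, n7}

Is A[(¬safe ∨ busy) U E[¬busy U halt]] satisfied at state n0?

Yes

Sat(¬safe) = {n2, n6, n7}
Sat(¬safe ∨ busy) = {n2, n3, n6, n7}
Sat(¬busy) = {n0, n1, n2, n4, n5}
E[¬busy U halt]: least fixpoint, start Z0 = Sat(halt) = {n6}, add states in Sat(¬busy) with some successor in Z. Z1 = {n0, n6}; fixed.
Sat(E[¬busy U halt]) = {n0, n6}
A[(¬safe ∨ busy) U E[¬busy U halt]]: least fixpoint, start Z0 = Sat(E[¬busy U halt]) = {n0, n6}, add states in Sat(¬safe ∨ busy) with every successor in Z. Already a fixed point.
Sat(A[(¬safe ∨ busy) U E[¬busy U halt]]) = {n0, n6}
n0 ∈ Sat(A[(¬safe ∨ busy) U E[¬busy U halt]]) = {n0, n6}, so the formula holds at n0.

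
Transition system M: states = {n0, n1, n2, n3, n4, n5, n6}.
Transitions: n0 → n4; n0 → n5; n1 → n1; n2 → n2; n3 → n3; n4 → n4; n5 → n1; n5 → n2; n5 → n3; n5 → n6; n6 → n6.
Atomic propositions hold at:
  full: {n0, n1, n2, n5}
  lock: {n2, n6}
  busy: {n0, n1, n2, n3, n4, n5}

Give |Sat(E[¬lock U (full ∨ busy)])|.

6

Sat(¬lock) = {n0, n1, n3, n4, n5}
Sat(full ∨ busy) = {n0, n1, n2, n3, n4, n5}
E[¬lock U (full ∨ busy)]: least fixpoint, start Z0 = Sat((full ∨ busy)) = {n0, n1, n2, n3, n4, n5}, add states in Sat(¬lock) with some successor in Z. Already a fixed point.
Sat(E[¬lock U (full ∨ busy)]) = {n0, n1, n2, n3, n4, n5}
|Sat(E[¬lock U (full ∨ busy)])| = |{n0, n1, n2, n3, n4, n5}| = 6.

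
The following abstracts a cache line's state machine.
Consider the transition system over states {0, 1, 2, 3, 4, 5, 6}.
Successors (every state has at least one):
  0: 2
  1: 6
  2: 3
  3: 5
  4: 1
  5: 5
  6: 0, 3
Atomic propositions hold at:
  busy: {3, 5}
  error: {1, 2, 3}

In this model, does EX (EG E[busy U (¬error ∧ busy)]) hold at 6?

Yes

Sat(¬error) = {0, 4, 5, 6}
Sat(¬error ∧ busy) = {5}
E[busy U (¬error ∧ busy)]: least fixpoint, start Z0 = Sat((¬error ∧ busy)) = {5}, add states in Sat(busy) with some successor in Z. Z1 = {3, 5}; fixed.
Sat(E[busy U (¬error ∧ busy)]) = {3, 5}
EG E[busy U (¬error ∧ busy)]: greatest fixpoint, start Z0 = {3, 5}, keep only states in Sat with some successor in Z. Already a fixed point.
Sat(EG E[busy U (¬error ∧ busy)]) = {3, 5}
Sat(EX (EG E[busy U (¬error ∧ busy)])) = {s : some successor in {3, 5}} = {2, 3, 5, 6}
6 ∈ Sat(EX (EG E[busy U (¬error ∧ busy)])) = {2, 3, 5, 6}, so the formula holds at 6.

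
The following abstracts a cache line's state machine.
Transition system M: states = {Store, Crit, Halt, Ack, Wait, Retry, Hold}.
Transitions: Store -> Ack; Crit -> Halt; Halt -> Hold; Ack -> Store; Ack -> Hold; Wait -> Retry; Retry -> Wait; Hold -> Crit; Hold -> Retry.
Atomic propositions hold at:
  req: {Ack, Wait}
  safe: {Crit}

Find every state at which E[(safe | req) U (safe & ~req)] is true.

{Crit}

Sat(safe | req) = {Crit, Ack, Wait}
Sat(~req) = {Store, Crit, Halt, Retry, Hold}
Sat(safe & ~req) = {Crit}
E[(safe | req) U (safe & ~req)]: least fixpoint, start Z0 = Sat((safe & ~req)) = {Crit}, add states in Sat(safe | req) with some successor in Z. Already a fixed point.
Sat(E[(safe | req) U (safe & ~req)]) = {Crit}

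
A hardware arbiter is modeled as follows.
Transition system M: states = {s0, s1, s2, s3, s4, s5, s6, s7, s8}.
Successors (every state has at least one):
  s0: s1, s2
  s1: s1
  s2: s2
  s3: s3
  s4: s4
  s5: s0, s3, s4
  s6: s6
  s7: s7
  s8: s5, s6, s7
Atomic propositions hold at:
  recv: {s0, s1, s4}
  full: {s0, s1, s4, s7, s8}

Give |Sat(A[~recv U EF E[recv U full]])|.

6

Sat(~recv) = {s2, s3, s5, s6, s7, s8}
E[recv U full]: least fixpoint, start Z0 = Sat(full) = {s0, s1, s4, s7, s8}, add states in Sat(recv) with some successor in Z. Already a fixed point.
Sat(E[recv U full]) = {s0, s1, s4, s7, s8}
EF E[recv U full]: least fixpoint, start Z0 = {s0, s1, s4, s7, s8}, add states with some successor in Z. Z1 = {s0, s1, s4, s5, s7, s8}; fixed.
Sat(EF E[recv U full]) = {s0, s1, s4, s5, s7, s8}
A[~recv U EF E[recv U full]]: least fixpoint, start Z0 = Sat(EF E[recv U full]) = {s0, s1, s4, s5, s7, s8}, add states in Sat(~recv) with every successor in Z. Already a fixed point.
Sat(A[~recv U EF E[recv U full]]) = {s0, s1, s4, s5, s7, s8}
|Sat(A[~recv U EF E[recv U full]])| = |{s0, s1, s4, s5, s7, s8}| = 6.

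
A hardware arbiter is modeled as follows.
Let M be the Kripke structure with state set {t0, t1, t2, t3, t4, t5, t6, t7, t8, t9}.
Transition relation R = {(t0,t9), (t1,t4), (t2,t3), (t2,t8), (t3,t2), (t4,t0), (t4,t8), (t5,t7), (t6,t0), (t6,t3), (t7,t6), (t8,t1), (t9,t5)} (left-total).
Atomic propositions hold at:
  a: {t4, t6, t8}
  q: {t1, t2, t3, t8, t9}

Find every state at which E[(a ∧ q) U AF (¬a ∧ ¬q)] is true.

{t0, t5, t7, t9}

Sat(a ∧ q) = {t8}
Sat(¬a) = {t0, t1, t2, t3, t5, t7, t9}
Sat(¬q) = {t0, t4, t5, t6, t7}
Sat(¬a ∧ ¬q) = {t0, t5, t7}
AF (¬a ∧ ¬q): least fixpoint, start Z0 = {t0, t5, t7}, add states with every successor in Z. Z1 = {t0, t5, t7, t9}; fixed.
Sat(AF (¬a ∧ ¬q)) = {t0, t5, t7, t9}
E[(a ∧ q) U AF (¬a ∧ ¬q)]: least fixpoint, start Z0 = Sat(AF (¬a ∧ ¬q)) = {t0, t5, t7, t9}, add states in Sat(a ∧ q) with some successor in Z. Already a fixed point.
Sat(E[(a ∧ q) U AF (¬a ∧ ¬q)]) = {t0, t5, t7, t9}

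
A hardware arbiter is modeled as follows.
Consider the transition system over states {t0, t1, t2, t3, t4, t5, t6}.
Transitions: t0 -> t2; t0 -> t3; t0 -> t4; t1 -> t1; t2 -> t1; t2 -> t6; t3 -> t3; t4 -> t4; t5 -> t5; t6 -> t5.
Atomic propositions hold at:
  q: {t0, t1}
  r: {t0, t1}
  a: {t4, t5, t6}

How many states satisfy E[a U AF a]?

AF a: least fixpoint, start Z0 = {t4, t5, t6}, add states with every successor in Z. Already a fixed point.
Sat(AF a) = {t4, t5, t6}
E[a U AF a]: least fixpoint, start Z0 = Sat(AF a) = {t4, t5, t6}, add states in Sat(a) with some successor in Z. Already a fixed point.
Sat(E[a U AF a]) = {t4, t5, t6}
|Sat(E[a U AF a])| = |{t4, t5, t6}| = 3.

3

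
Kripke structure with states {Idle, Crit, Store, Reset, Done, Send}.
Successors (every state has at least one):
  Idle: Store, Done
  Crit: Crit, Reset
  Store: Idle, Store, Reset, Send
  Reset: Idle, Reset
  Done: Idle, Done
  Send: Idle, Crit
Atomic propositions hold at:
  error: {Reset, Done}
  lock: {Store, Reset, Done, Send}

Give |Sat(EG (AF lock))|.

AF lock: least fixpoint, start Z0 = {Store, Reset, Done, Send}, add states with every successor in Z. Z1 = {Idle, Store, Reset, Done, Send}; fixed.
Sat(AF lock) = {Idle, Store, Reset, Done, Send}
EG (AF lock): greatest fixpoint, start Z0 = {Idle, Store, Reset, Done, Send}, keep only states in Sat with some successor in Z. Already a fixed point.
Sat(EG (AF lock)) = {Idle, Store, Reset, Done, Send}
|Sat(EG (AF lock))| = |{Idle, Store, Reset, Done, Send}| = 5.

5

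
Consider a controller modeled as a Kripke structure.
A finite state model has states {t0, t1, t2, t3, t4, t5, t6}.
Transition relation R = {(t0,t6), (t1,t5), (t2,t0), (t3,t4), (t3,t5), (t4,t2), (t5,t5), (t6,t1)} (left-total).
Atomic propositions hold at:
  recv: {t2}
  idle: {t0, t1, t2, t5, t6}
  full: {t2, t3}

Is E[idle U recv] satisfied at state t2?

E[idle U recv]: least fixpoint, start Z0 = Sat(recv) = {t2}, add states in Sat(idle) with some successor in Z. Already a fixed point.
Sat(E[idle U recv]) = {t2}
t2 ∈ Sat(E[idle U recv]) = {t2}, so the formula holds at t2.

Yes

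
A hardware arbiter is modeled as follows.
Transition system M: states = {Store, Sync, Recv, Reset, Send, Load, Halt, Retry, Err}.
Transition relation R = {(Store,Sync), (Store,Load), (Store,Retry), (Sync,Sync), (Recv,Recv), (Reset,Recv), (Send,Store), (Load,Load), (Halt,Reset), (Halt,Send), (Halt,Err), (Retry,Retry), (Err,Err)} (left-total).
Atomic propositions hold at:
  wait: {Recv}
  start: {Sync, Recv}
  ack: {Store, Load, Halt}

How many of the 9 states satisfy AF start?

3

AF start: least fixpoint, start Z0 = {Sync, Recv}, add states with every successor in Z. Z1 = {Sync, Recv, Reset}; fixed.
Sat(AF start) = {Sync, Recv, Reset}
|Sat(AF start)| = |{Sync, Recv, Reset}| = 3.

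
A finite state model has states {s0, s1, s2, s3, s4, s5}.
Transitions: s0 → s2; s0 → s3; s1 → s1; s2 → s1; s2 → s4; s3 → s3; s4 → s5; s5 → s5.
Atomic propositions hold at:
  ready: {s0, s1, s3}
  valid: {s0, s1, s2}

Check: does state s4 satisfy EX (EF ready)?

EF ready: least fixpoint, start Z0 = {s0, s1, s3}, add states with some successor in Z. Z1 = {s0, s1, s2, s3}; fixed.
Sat(EF ready) = {s0, s1, s2, s3}
Sat(EX (EF ready)) = {s : some successor in {s0, s1, s2, s3}} = {s0, s1, s2, s3}
s4 ∉ Sat(EX (EF ready)) = {s0, s1, s2, s3}, so the formula does not hold at s4.

No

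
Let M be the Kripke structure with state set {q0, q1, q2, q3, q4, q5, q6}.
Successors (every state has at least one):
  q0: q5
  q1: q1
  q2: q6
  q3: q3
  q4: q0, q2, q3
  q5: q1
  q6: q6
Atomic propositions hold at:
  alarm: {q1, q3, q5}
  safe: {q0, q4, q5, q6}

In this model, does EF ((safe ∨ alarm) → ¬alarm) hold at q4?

Sat(safe ∨ alarm) = {q0, q1, q3, q4, q5, q6}
Sat(¬alarm) = {q0, q2, q4, q6}
Sat((safe ∨ alarm) → ¬alarm) = {q0, q2, q4, q6}
EF ((safe ∨ alarm) → ¬alarm): least fixpoint, start Z0 = {q0, q2, q4, q6}, add states with some successor in Z. Already a fixed point.
Sat(EF ((safe ∨ alarm) → ¬alarm)) = {q0, q2, q4, q6}
q4 ∈ Sat(EF ((safe ∨ alarm) → ¬alarm)) = {q0, q2, q4, q6}, so the formula holds at q4.

Yes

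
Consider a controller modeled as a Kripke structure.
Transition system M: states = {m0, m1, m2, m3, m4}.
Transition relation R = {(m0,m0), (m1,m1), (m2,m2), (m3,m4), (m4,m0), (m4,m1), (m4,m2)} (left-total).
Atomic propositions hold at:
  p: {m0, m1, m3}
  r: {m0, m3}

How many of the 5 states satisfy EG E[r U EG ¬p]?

3

Sat(¬p) = {m2, m4}
EG ¬p: greatest fixpoint, start Z0 = {m2, m4}, keep only states in Sat with some successor in Z. Already a fixed point.
Sat(EG ¬p) = {m2, m4}
E[r U EG ¬p]: least fixpoint, start Z0 = Sat(EG ¬p) = {m2, m4}, add states in Sat(r) with some successor in Z. Z1 = {m2, m3, m4}; fixed.
Sat(E[r U EG ¬p]) = {m2, m3, m4}
EG E[r U EG ¬p]: greatest fixpoint, start Z0 = {m2, m3, m4}, keep only states in Sat with some successor in Z. Already a fixed point.
Sat(EG E[r U EG ¬p]) = {m2, m3, m4}
|Sat(EG E[r U EG ¬p])| = |{m2, m3, m4}| = 3.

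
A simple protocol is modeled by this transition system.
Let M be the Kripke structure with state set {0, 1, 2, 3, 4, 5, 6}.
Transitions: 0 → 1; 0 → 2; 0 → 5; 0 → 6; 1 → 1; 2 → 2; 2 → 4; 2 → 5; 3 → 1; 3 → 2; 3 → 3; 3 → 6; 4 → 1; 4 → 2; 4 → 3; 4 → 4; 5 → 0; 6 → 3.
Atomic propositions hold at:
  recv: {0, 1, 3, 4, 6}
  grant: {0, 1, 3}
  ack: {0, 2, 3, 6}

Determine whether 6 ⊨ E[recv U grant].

Yes

E[recv U grant]: least fixpoint, start Z0 = Sat(grant) = {0, 1, 3}, add states in Sat(recv) with some successor in Z. Z1 = {0, 1, 3, 4, 6}; fixed.
Sat(E[recv U grant]) = {0, 1, 3, 4, 6}
6 ∈ Sat(E[recv U grant]) = {0, 1, 3, 4, 6}, so the formula holds at 6.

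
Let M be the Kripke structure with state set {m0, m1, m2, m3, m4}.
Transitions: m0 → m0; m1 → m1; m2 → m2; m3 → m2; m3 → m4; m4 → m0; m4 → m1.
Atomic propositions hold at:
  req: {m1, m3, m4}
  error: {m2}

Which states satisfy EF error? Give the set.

EF error: least fixpoint, start Z0 = {m2}, add states with some successor in Z. Z1 = {m2, m3}; fixed.
Sat(EF error) = {m2, m3}

{m2, m3}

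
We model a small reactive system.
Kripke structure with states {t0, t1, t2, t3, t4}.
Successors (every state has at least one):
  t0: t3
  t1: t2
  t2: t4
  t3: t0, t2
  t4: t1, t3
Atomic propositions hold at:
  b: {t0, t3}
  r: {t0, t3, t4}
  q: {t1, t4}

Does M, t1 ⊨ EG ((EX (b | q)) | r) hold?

No

Sat(b | q) = {t0, t1, t3, t4}
Sat(EX (b | q)) = {s : some successor in {t0, t1, t3, t4}} = {t0, t2, t3, t4}
Sat((EX (b | q)) | r) = {t0, t2, t3, t4}
EG ((EX (b | q)) | r): greatest fixpoint, start Z0 = {t0, t2, t3, t4}, keep only states in Sat with some successor in Z. Already a fixed point.
Sat(EG ((EX (b | q)) | r)) = {t0, t2, t3, t4}
t1 ∉ Sat(EG ((EX (b | q)) | r)) = {t0, t2, t3, t4}, so the formula does not hold at t1.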